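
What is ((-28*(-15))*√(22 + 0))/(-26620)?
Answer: -21*√22/1331 ≈ -0.074004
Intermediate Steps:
((-28*(-15))*√(22 + 0))/(-26620) = (420*√22)*(-1/26620) = -21*√22/1331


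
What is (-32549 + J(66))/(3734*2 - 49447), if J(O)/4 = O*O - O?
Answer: 15389/41979 ≈ 0.36659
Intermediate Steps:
J(O) = -4*O + 4*O² (J(O) = 4*(O*O - O) = 4*(O² - O) = -4*O + 4*O²)
(-32549 + J(66))/(3734*2 - 49447) = (-32549 + 4*66*(-1 + 66))/(3734*2 - 49447) = (-32549 + 4*66*65)/(7468 - 49447) = (-32549 + 17160)/(-41979) = -15389*(-1/41979) = 15389/41979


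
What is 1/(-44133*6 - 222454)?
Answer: -1/487252 ≈ -2.0523e-6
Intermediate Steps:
1/(-44133*6 - 222454) = 1/(-264798 - 222454) = 1/(-487252) = -1/487252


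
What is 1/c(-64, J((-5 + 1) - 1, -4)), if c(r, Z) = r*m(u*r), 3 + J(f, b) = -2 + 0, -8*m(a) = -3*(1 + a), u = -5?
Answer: -1/7704 ≈ -0.00012980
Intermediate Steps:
m(a) = 3/8 + 3*a/8 (m(a) = -(-3)*(1 + a)/8 = -(-3 - 3*a)/8 = 3/8 + 3*a/8)
J(f, b) = -5 (J(f, b) = -3 + (-2 + 0) = -3 - 2 = -5)
c(r, Z) = r*(3/8 - 15*r/8) (c(r, Z) = r*(3/8 + 3*(-5*r)/8) = r*(3/8 - 15*r/8))
1/c(-64, J((-5 + 1) - 1, -4)) = 1/((3/8)*(-64)*(1 - 5*(-64))) = 1/((3/8)*(-64)*(1 + 320)) = 1/((3/8)*(-64)*321) = 1/(-7704) = -1/7704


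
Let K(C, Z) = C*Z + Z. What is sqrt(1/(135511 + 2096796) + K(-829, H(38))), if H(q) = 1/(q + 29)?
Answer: I*sqrt(276447690404979401)/149564569 ≈ 3.5154*I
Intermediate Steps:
H(q) = 1/(29 + q)
K(C, Z) = Z + C*Z
sqrt(1/(135511 + 2096796) + K(-829, H(38))) = sqrt(1/(135511 + 2096796) + (1 - 829)/(29 + 38)) = sqrt(1/2232307 - 828/67) = sqrt(-1848350129/149564569) = I*sqrt(276447690404979401)/149564569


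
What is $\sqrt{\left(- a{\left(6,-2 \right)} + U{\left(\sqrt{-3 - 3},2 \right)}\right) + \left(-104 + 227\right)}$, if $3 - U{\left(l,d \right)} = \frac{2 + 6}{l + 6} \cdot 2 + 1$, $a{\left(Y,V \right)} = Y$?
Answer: $\sqrt{\frac{698 + 119 i \sqrt{6}}{6 + i \sqrt{6}}} \approx 10.804 + 0.04319 i$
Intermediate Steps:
$U{\left(l,d \right)} = 2 - \frac{16}{6 + l}$ ($U{\left(l,d \right)} = 3 - \left(\frac{2 + 6}{l + 6} \cdot 2 + 1\right) = 3 - \left(\frac{8}{6 + l} 2 + 1\right) = 3 - \left(\frac{16}{6 + l} + 1\right) = 3 - \left(1 + \frac{16}{6 + l}\right) = 2 - \frac{16}{6 + l}$)
$\sqrt{\left(- a{\left(6,-2 \right)} + U{\left(\sqrt{-3 - 3},2 \right)}\right) + \left(-104 + 227\right)} = \sqrt{\left(\left(-1\right) 6 + \frac{2 \left(-2 + \sqrt{-3 - 3}\right)}{6 + \sqrt{-3 - 3}}\right) + \left(-104 + 227\right)} = \sqrt{\left(-6 + \frac{2 \left(-2 + \sqrt{-6}\right)}{6 + \sqrt{-6}}\right) + 123} = \sqrt{\left(-6 + \frac{2 \left(-2 + i \sqrt{6}\right)}{6 + i \sqrt{6}}\right) + 123} = \sqrt{117 + \frac{2 \left(-2 + i \sqrt{6}\right)}{6 + i \sqrt{6}}}$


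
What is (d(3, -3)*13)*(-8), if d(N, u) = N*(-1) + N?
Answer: 0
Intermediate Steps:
d(N, u) = 0 (d(N, u) = -N + N = 0)
(d(3, -3)*13)*(-8) = (0*13)*(-8) = 0*(-8) = 0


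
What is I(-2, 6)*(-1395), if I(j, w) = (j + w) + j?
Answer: -2790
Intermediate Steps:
I(j, w) = w + 2*j
I(-2, 6)*(-1395) = (6 + 2*(-2))*(-1395) = (6 - 4)*(-1395) = 2*(-1395) = -2790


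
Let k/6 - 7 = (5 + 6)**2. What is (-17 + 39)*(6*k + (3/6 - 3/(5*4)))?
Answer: 1013837/10 ≈ 1.0138e+5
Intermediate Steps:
k = 768 (k = 42 + 6*(5 + 6)**2 = 42 + 6*11**2 = 42 + 6*121 = 42 + 726 = 768)
(-17 + 39)*(6*k + (3/6 - 3/(5*4))) = (-17 + 39)*(6*768 + (3/6 - 3/(5*4))) = 22*(4608 + (3*(1/6) - 3/20)) = 22*(4608 + (1/2 - 3*1/20)) = 22*(4608 + (1/2 - 3/20)) = 22*(4608 + 7/20) = 22*(92167/20) = 1013837/10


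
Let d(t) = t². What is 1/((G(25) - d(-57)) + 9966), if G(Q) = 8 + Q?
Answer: 1/6750 ≈ 0.00014815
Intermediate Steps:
1/((G(25) - d(-57)) + 9966) = 1/(((8 + 25) - 1*(-57)²) + 9966) = 1/((33 - 1*3249) + 9966) = 1/((33 - 3249) + 9966) = 1/(-3216 + 9966) = 1/6750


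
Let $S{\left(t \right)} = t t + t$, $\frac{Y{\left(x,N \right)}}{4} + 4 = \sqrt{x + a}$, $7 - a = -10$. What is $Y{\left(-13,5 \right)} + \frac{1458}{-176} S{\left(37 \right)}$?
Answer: $- \frac{512839}{44} \approx -11655.0$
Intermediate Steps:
$a = 17$ ($a = 7 - -10 = 7 + 10 = 17$)
$Y{\left(x,N \right)} = -16 + 4 \sqrt{17 + x}$ ($Y{\left(x,N \right)} = -16 + 4 \sqrt{x + 17} = -16 + 4 \sqrt{17 + x}$)
$S{\left(t \right)} = t + t^{2}$ ($S{\left(t \right)} = t^{2} + t = t + t^{2}$)
$Y{\left(-13,5 \right)} + \frac{1458}{-176} S{\left(37 \right)} = \left(-16 + 4 \sqrt{17 - 13}\right) + \frac{1458}{-176} \cdot 37 \left(1 + 37\right) = \left(-16 + 4 \sqrt{4}\right) + 1458 \left(- \frac{1}{176}\right) 37 \cdot 38 = \left(-16 + 4 \cdot 2\right) - \frac{512487}{44} = \left(-16 + 8\right) - \frac{512487}{44} = -8 - \frac{512487}{44} = - \frac{512839}{44}$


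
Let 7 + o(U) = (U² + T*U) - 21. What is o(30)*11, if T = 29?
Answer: 19162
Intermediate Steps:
o(U) = -28 + U² + 29*U (o(U) = -7 + ((U² + 29*U) - 21) = -7 + (-21 + U² + 29*U) = -28 + U² + 29*U)
o(30)*11 = (-28 + 30² + 29*30)*11 = (-28 + 900 + 870)*11 = 1742*11 = 19162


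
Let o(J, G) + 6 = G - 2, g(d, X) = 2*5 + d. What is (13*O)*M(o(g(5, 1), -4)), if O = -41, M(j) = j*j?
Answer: -76752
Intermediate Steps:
g(d, X) = 10 + d
o(J, G) = -8 + G (o(J, G) = -6 + (G - 2) = -6 + (-2 + G) = -8 + G)
M(j) = j²
(13*O)*M(o(g(5, 1), -4)) = (13*(-41))*(-8 - 4)² = -533*(-12)² = -533*144 = -76752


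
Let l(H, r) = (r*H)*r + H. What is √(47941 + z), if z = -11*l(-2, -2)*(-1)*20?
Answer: √45741 ≈ 213.87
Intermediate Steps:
l(H, r) = H + H*r² (l(H, r) = (H*r)*r + H = H*r² + H = H + H*r²)
z = -2200 (z = -11*-2*(1 + (-2)²)*(-1)*20 = -11*-2*(1 + 4)*(-1)*20 = -11*-2*5*(-1)*20 = -11*(-10*(-1))*20 = -110*20 = -2200)
√(47941 + z) = √(47941 - 2200) = √45741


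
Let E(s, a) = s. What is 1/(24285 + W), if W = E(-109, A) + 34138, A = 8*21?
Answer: 1/58314 ≈ 1.7149e-5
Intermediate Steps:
A = 168
W = 34029 (W = -109 + 34138 = 34029)
1/(24285 + W) = 1/(24285 + 34029) = 1/58314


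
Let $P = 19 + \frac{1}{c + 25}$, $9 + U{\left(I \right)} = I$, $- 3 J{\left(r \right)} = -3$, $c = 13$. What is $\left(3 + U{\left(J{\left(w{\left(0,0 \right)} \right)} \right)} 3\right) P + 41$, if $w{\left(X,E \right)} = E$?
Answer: $- \frac{13625}{38} \approx -358.55$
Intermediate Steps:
$J{\left(r \right)} = 1$ ($J{\left(r \right)} = \left(- \frac{1}{3}\right) \left(-3\right) = 1$)
$U{\left(I \right)} = -9 + I$
$P = \frac{723}{38}$ ($P = 19 + \frac{1}{13 + 25} = 19 + \frac{1}{38} = \frac{723}{38} \approx 19.026$)
$\left(3 + U{\left(J{\left(w{\left(0,0 \right)} \right)} \right)} 3\right) P + 41 = \left(3 + \left(-9 + 1\right) 3\right) \frac{723}{38} + 41 = \left(3 - 24\right) \frac{723}{38} + 41 = \left(-21\right) \frac{723}{38} + 41 = - \frac{15183}{38} + 41 = - \frac{13625}{38}$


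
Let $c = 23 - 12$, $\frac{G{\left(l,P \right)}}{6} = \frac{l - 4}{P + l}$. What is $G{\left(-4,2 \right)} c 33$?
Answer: $8712$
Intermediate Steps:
$G{\left(l,P \right)} = \frac{6 \left(-4 + l\right)}{P + l}$ ($G{\left(l,P \right)} = 6 \frac{l - 4}{P + l} = 6 \frac{-4 + l}{P + l} = \frac{6 \left(-4 + l\right)}{P + l}$)
$c = 11$ ($c = 23 - 12 = 11$)
$G{\left(-4,2 \right)} c 33 = \frac{6 \left(-4 - 4\right)}{2 - 4} \cdot 11 \cdot 33 = 6 \frac{1}{-2} \left(-8\right) 11 \cdot 33 = 6 \left(- \frac{1}{2}\right) \left(-8\right) 11 \cdot 33 = 24 \cdot 11 \cdot 33 = 264 \cdot 33 = 8712$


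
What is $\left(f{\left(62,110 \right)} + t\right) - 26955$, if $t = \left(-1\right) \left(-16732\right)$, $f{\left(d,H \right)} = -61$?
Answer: $-10284$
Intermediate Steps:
$t = 16732$
$\left(f{\left(62,110 \right)} + t\right) - 26955 = \left(-61 + 16732\right) - 26955 = 16671 - 26955 = -10284$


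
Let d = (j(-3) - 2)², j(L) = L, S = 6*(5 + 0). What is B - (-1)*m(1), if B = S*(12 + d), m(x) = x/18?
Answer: 19981/18 ≈ 1110.1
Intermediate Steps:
S = 30 (S = 6*5 = 30)
m(x) = x/18 (m(x) = x*(1/18) = x/18)
d = 25 (d = (-3 - 2)² = (-5)² = 25)
B = 1110 (B = 30*(12 + 25) = 30*37 = 1110)
B - (-1)*m(1) = 1110 - (-1)*(1/18)*1 = 1110 - (-1)/18 = 1110 - 1*(-1/18) = 1110 + 1/18 = 19981/18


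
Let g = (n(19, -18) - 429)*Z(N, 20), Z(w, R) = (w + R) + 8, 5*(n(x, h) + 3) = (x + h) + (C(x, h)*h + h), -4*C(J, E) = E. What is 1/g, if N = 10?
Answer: -5/85804 ≈ -5.8272e-5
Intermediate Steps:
C(J, E) = -E/4
n(x, h) = -3 - h²/20 + x/5 + 2*h/5 (n(x, h) = -3 + ((x + h) + ((-h/4)*h + h))/5 = -3 + ((h + x) + (-h²/4 + h))/5 = -3 + ((h + x) + (h - h²/4))/5 = -3 + (x + 2*h - h²/4)/5 = -3 + (-h²/20 + x/5 + 2*h/5) = -3 - h²/20 + x/5 + 2*h/5)
Z(w, R) = 8 + R + w (Z(w, R) = (R + w) + 8 = 8 + R + w)
g = -85804/5 (g = ((-3 - 1/20*(-18)² + (⅕)*19 + (⅖)*(-18)) - 429)*(8 + 20 + 10) = ((-3 - 1/20*324 + 19/5 - 36/5) - 429)*38 = ((-3 - 81/5 + 19/5 - 36/5) - 429)*38 = (-113/5 - 429)*38 = -2258/5*38 = -85804/5 ≈ -17161.)
1/g = 1/(-85804/5) = -5/85804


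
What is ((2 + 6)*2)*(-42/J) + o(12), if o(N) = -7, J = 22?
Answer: -413/11 ≈ -37.545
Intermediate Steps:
((2 + 6)*2)*(-42/J) + o(12) = ((2 + 6)*2)*(-42/22) - 7 = (8*2)*(-42*1/22) - 7 = 16*(-21/11) - 7 = -336/11 - 7 = -413/11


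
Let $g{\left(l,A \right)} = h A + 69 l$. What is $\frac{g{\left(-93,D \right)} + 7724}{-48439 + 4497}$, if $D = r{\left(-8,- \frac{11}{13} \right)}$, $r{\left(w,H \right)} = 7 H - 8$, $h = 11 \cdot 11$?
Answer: $\frac{2455}{285623} \approx 0.0085952$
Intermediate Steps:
$h = 121$
$r{\left(w,H \right)} = -8 + 7 H$
$D = - \frac{181}{13}$ ($D = -8 + 7 \left(- \frac{11}{13}\right) = -8 - \frac{77}{13} = - \frac{181}{13} \approx -13.923$)
$g{\left(l,A \right)} = 69 l + 121 A$ ($g{\left(l,A \right)} = 121 A + 69 l = 69 l + 121 A$)
$\frac{g{\left(-93,D \right)} + 7724}{-48439 + 4497} = \frac{\left(69 \left(-93\right) + 121 \left(- \frac{181}{13}\right)\right) + 7724}{-48439 + 4497} = \frac{\left(-6417 - \frac{21901}{13}\right) + 7724}{-43942} = \left(- \frac{105322}{13} + 7724\right) \left(- \frac{1}{43942}\right) = \left(- \frac{4910}{13}\right) \left(- \frac{1}{43942}\right) = \frac{2455}{285623}$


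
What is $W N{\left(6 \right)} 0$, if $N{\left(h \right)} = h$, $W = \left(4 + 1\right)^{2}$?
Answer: $0$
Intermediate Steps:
$W = 25$ ($W = 5^{2} = 25$)
$W N{\left(6 \right)} 0 = 25 \cdot 6 \cdot 0 = 150 \cdot 0 = 0$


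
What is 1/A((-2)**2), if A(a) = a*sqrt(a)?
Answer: 1/8 ≈ 0.12500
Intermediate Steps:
A(a) = a**(3/2)
1/A((-2)**2) = 1/(((-2)**2)**(3/2)) = 1/(4**(3/2)) = 1/8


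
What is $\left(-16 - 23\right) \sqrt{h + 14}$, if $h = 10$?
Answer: $- 78 \sqrt{6} \approx -191.06$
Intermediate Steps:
$\left(-16 - 23\right) \sqrt{h + 14} = \left(-16 - 23\right) \sqrt{10 + 14} = - 39 \sqrt{24} = - 39 \cdot 2 \sqrt{6} = - 78 \sqrt{6}$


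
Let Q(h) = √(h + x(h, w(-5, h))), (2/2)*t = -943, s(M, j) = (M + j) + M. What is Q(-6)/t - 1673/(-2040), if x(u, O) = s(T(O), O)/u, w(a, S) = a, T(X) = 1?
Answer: 1673/2040 - I*√22/1886 ≈ 0.8201 - 0.002487*I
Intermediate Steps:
s(M, j) = j + 2*M
t = -943
x(u, O) = (2 + O)/u (x(u, O) = (O + 2*1)/u = (O + 2)/u = (2 + O)/u)
Q(h) = √(h - 3/h) (Q(h) = √(h + (2 - 5)/h) = √(h - 3/h))
Q(-6)/t - 1673/(-2040) = √(-6 - 3/(-6))/(-943) - 1673/(-2040) = √(-6 - 3*(-⅙))*(-1/943) - 1673*(-1/2040) = √(-6 + ½)*(-1/943) + 1673/2040 = √(-11/2)*(-1/943) + 1673/2040 = (I*√22/2)*(-1/943) + 1673/2040 = -I*√22/1886 + 1673/2040 = 1673/2040 - I*√22/1886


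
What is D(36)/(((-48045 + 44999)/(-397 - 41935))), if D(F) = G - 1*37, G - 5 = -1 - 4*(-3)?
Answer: -444486/1523 ≈ -291.85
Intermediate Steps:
G = 16 (G = 5 + (-1 - 4*(-3)) = 5 + (-1 + 12) = 5 + 11 = 16)
D(F) = -21 (D(F) = 16 - 1*37 = 16 - 37 = -21)
D(36)/(((-48045 + 44999)/(-397 - 41935))) = -21*(-397 - 41935)/(-48045 + 44999) = -21/((-3046/(-42332))) = -21/((-3046*(-1/42332))) = -21/1523/21166 = -21*21166/1523 = -444486/1523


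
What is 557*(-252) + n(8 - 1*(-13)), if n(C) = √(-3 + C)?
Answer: -140364 + 3*√2 ≈ -1.4036e+5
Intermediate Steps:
557*(-252) + n(8 - 1*(-13)) = 557*(-252) + √(-3 + (8 - 1*(-13))) = -140364 + √(-3 + (8 + 13)) = -140364 + √(-3 + 21) = -140364 + √18 = -140364 + 3*√2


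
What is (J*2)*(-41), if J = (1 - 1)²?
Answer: 0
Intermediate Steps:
J = 0 (J = 0² = 0)
(J*2)*(-41) = (0*2)*(-41) = 0*(-41) = 0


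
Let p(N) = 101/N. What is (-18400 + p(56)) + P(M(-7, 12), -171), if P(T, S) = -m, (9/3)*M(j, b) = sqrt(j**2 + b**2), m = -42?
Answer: -1027947/56 ≈ -18356.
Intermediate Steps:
M(j, b) = sqrt(b**2 + j**2)/3 (M(j, b) = sqrt(j**2 + b**2)/3 = sqrt(b**2 + j**2)/3)
P(T, S) = 42 (P(T, S) = -1*(-42) = 42)
(-18400 + p(56)) + P(M(-7, 12), -171) = (-18400 + 101/56) + 42 = -1030299/56 + 42 = -1027947/56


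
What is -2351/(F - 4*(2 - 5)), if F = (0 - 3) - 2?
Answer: -2351/7 ≈ -335.86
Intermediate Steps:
F = -5 (F = -3 - 2 = -5)
-2351/(F - 4*(2 - 5)) = -2351/(-5 - 4*(2 - 5)) = -2351/(-5 - 4*(-3)) = -2351/(-5 + 12) = -2351/7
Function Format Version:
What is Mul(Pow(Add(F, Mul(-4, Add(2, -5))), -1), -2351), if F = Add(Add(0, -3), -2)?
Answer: Rational(-2351, 7) ≈ -335.86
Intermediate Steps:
F = -5 (F = Add(-3, -2) = -5)
Mul(Pow(Add(F, Mul(-4, Add(2, -5))), -1), -2351) = Mul(Pow(Add(-5, Mul(-4, Add(2, -5))), -1), -2351) = Mul(Pow(Add(-5, Mul(-4, -3)), -1), -2351) = Mul(Pow(Add(-5, 12), -1), -2351) = Mul(Pow(7, -1), -2351) = Mul(Rational(1, 7), -2351) = Rational(-2351, 7)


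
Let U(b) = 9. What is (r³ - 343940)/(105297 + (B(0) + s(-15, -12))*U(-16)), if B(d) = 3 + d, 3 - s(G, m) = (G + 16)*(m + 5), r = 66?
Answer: -28222/52707 ≈ -0.53545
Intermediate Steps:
s(G, m) = 3 - (5 + m)*(16 + G) (s(G, m) = 3 - (G + 16)*(m + 5) = 3 - (16 + G)*(5 + m) = 3 - (5 + m)*(16 + G))
(r³ - 343940)/(105297 + (B(0) + s(-15, -12))*U(-16)) = (66³ - 343940)/(105297 + ((3 + 0) + (-77 - 16*(-12) - 5*(-15) - 1*(-15)*(-12)))*9) = (287496 - 343940)/(105297 + (3 + (-77 + 192 + 75 - 180))*9) = -56444/(105297 + (3 + 10)*9) = -56444/(105297 + 13*9) = -56444/(105297 + 117) = -56444/105414 = -56444*1/105414 = -28222/52707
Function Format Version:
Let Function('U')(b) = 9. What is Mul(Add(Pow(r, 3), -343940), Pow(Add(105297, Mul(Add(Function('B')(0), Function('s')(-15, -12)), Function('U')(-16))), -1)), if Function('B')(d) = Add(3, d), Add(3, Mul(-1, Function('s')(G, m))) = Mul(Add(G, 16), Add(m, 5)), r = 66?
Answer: Rational(-28222, 52707) ≈ -0.53545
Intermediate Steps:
Function('s')(G, m) = Add(3, Mul(-1, Add(5, m), Add(16, G))) (Function('s')(G, m) = Add(3, Mul(-1, Mul(Add(G, 16), Add(m, 5)))) = Add(3, Mul(-1, Mul(Add(16, G), Add(5, m)))) = Add(3, Mul(-1, Mul(Add(5, m), Add(16, G)))) = Add(3, Mul(-1, Add(5, m), Add(16, G))))
Mul(Add(Pow(r, 3), -343940), Pow(Add(105297, Mul(Add(Function('B')(0), Function('s')(-15, -12)), Function('U')(-16))), -1)) = Mul(Add(Pow(66, 3), -343940), Pow(Add(105297, Mul(Add(Add(3, 0), Add(-77, Mul(-16, -12), Mul(-5, -15), Mul(-1, -15, -12))), 9)), -1)) = Mul(Add(287496, -343940), Pow(Add(105297, Mul(Add(3, Add(-77, 192, 75, -180)), 9)), -1)) = Mul(-56444, Pow(Add(105297, Mul(Add(3, 10), 9)), -1)) = Mul(-56444, Pow(Add(105297, Mul(13, 9)), -1)) = Mul(-56444, Pow(Add(105297, 117), -1)) = Mul(-56444, Pow(105414, -1)) = Mul(-56444, Rational(1, 105414)) = Rational(-28222, 52707)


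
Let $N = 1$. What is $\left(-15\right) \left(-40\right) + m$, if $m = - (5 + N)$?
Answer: $594$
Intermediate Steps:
$m = -6$ ($m = - (5 + 1) = \left(-1\right) 6 = -6$)
$\left(-15\right) \left(-40\right) + m = \left(-15\right) \left(-40\right) - 6 = 600 - 6 = 594$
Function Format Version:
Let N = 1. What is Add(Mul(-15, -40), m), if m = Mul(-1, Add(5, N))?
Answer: 594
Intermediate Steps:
m = -6 (m = Mul(-1, Add(5, 1)) = Mul(-1, 6) = -6)
Add(Mul(-15, -40), m) = Add(Mul(-15, -40), -6) = Add(600, -6) = 594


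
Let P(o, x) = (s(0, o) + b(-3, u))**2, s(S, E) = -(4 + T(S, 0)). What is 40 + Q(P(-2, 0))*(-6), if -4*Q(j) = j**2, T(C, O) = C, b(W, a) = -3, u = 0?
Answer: 7283/2 ≈ 3641.5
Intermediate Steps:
s(S, E) = -4 - S (s(S, E) = -(4 + S) = -4 - S)
P(o, x) = 49 (P(o, x) = ((-4 - 1*0) - 3)**2 = ((-4 + 0) - 3)**2 = (-4 - 3)**2 = (-7)**2 = 49)
Q(j) = -j**2/4
40 + Q(P(-2, 0))*(-6) = 40 - 1/4*49**2*(-6) = 40 - 1/4*2401*(-6) = 40 - 2401/4*(-6) = 40 + 7203/2 = 7283/2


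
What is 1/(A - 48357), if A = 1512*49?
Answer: 1/25731 ≈ 3.8864e-5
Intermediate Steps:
A = 74088
1/(A - 48357) = 1/(74088 - 48357) = 1/25731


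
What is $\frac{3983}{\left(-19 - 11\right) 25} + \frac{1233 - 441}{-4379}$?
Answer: $- \frac{18035557}{3284250} \approx -5.4915$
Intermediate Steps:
$\frac{3983}{\left(-19 - 11\right) 25} + \frac{1233 - 441}{-4379} = \frac{3983}{\left(-30\right) 25} + \left(1233 - 441\right) \left(- \frac{1}{4379}\right) = \frac{3983}{-750} + 792 \left(- \frac{1}{4379}\right) = 3983 \left(- \frac{1}{750}\right) - \frac{792}{4379} = - \frac{3983}{750} - \frac{792}{4379} = - \frac{18035557}{3284250}$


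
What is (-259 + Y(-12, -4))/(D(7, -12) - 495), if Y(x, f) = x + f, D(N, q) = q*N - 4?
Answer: 25/53 ≈ 0.47170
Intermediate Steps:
D(N, q) = -4 + N*q (D(N, q) = N*q - 4 = -4 + N*q)
Y(x, f) = f + x
(-259 + Y(-12, -4))/(D(7, -12) - 495) = (-259 + (-4 - 12))/((-4 + 7*(-12)) - 495) = (-259 - 16)/((-4 - 84) - 495) = -275/(-88 - 495) = -275/(-583) = -275*(-1/583) = 25/53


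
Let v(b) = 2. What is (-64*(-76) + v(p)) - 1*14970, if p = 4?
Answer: -10104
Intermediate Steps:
(-64*(-76) + v(p)) - 1*14970 = (-64*(-76) + 2) - 1*14970 = (4864 + 2) - 14970 = 4866 - 14970 = -10104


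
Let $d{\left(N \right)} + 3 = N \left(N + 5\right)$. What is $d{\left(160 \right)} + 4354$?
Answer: $30751$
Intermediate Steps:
$d{\left(N \right)} = -3 + N \left(5 + N\right)$ ($d{\left(N \right)} = -3 + N \left(N + 5\right) = -3 + N \left(5 + N\right)$)
$d{\left(160 \right)} + 4354 = \left(-3 + 160^{2} + 5 \cdot 160\right) + 4354 = \left(-3 + 25600 + 800\right) + 4354 = 26397 + 4354 = 30751$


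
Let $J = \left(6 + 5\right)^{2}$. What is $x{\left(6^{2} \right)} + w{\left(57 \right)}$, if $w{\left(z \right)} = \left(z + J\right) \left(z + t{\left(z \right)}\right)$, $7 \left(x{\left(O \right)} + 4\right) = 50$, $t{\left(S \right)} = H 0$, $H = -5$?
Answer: $\frac{71044}{7} \approx 10149.0$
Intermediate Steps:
$t{\left(S \right)} = 0$ ($t{\left(S \right)} = \left(-5\right) 0 = 0$)
$J = 121$ ($J = 11^{2} = 121$)
$x{\left(O \right)} = \frac{22}{7}$ ($x{\left(O \right)} = -4 + \frac{1}{7} \cdot 50 = -4 + \frac{50}{7} = \frac{22}{7}$)
$w{\left(z \right)} = z \left(121 + z\right)$ ($w{\left(z \right)} = \left(z + 121\right) \left(z + 0\right) = \left(121 + z\right) z = z \left(121 + z\right)$)
$x{\left(6^{2} \right)} + w{\left(57 \right)} = \frac{22}{7} + 57 \left(121 + 57\right) = \frac{22}{7} + 57 \cdot 178 = \frac{22}{7} + 10146 = \frac{71044}{7}$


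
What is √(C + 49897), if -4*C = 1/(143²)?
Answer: √4081375011/286 ≈ 223.38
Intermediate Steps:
C = -1/81796 (C = -1/(4*(143²)) = -¼/20449 = -¼*1/20449 = -1/81796 ≈ -1.2226e-5)
√(C + 49897) = √(-1/81796 + 49897) = √(4081375011/81796) = √4081375011/286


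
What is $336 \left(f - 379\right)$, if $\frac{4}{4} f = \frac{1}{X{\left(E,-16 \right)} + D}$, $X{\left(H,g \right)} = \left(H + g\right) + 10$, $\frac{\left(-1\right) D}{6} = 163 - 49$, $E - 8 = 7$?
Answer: $- \frac{28652512}{225} \approx -1.2734 \cdot 10^{5}$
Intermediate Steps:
$E = 15$ ($E = 8 + 7 = 15$)
$D = -684$ ($D = - 6 \left(163 - 49\right) = \left(-6\right) 114 = -684$)
$X{\left(H,g \right)} = 10 + H + g$
$f = - \frac{1}{675}$ ($f = \frac{1}{\left(10 + 15 - 16\right) - 684} = \frac{1}{9 - 684} = \frac{1}{-675} = - \frac{1}{675} \approx -0.0014815$)
$336 \left(f - 379\right) = 336 \left(- \frac{1}{675} - 379\right) = 336 \left(- \frac{255826}{675}\right) = - \frac{28652512}{225}$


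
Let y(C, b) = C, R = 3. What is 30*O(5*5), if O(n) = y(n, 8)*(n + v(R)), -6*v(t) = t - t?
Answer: 18750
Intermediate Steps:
v(t) = 0 (v(t) = -(t - t)/6 = -⅙*0 = 0)
O(n) = n² (O(n) = n*(n + 0) = n*n = n²)
30*O(5*5) = 30*(5*5)² = 30*25² = 30*625 = 18750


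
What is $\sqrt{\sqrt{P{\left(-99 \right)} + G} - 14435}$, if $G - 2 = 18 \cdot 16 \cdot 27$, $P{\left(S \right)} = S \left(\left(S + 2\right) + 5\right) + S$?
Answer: $\sqrt{-14435 + \sqrt{16787}} \approx 119.61 i$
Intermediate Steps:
$P{\left(S \right)} = S + S \left(7 + S\right)$ ($P{\left(S \right)} = S \left(\left(2 + S\right) + 5\right) + S = S \left(7 + S\right) + S = S + S \left(7 + S\right)$)
$G = 7778$ ($G = 2 + 18 \cdot 16 \cdot 27 = 2 + 288 \cdot 27 = 2 + 7776 = 7778$)
$\sqrt{\sqrt{P{\left(-99 \right)} + G} - 14435} = \sqrt{\sqrt{- 99 \left(8 - 99\right) + 7778} - 14435} = \sqrt{\sqrt{\left(-99\right) \left(-91\right) + 7778} - 14435} = \sqrt{\sqrt{9009 + 7778} - 14435} = \sqrt{\sqrt{16787} - 14435} = \sqrt{-14435 + \sqrt{16787}}$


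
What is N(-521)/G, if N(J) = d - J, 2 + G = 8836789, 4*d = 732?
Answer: 704/8836787 ≈ 7.9667e-5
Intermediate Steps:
d = 183 (d = (¼)*732 = 183)
G = 8836787 (G = -2 + 8836789 = 8836787)
N(J) = 183 - J
N(-521)/G = (183 - 1*(-521))/8836787 = (183 + 521)*(1/8836787) = 704*(1/8836787) = 704/8836787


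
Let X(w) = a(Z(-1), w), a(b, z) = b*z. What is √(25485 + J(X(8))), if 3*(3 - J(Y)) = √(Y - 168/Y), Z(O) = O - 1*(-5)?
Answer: √(917568 - 6*√107)/6 ≈ 159.64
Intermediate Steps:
Z(O) = 5 + O (Z(O) = O + 5 = 5 + O)
X(w) = 4*w (X(w) = (5 - 1)*w = 4*w)
J(Y) = 3 - √(Y - 168/Y)/3
√(25485 + J(X(8))) = √(25485 + (3 - √(4*8 - 168/(4*8))/3)) = √(25485 + (3 - √(32 - 168/32)/3)) = √(25485 + (3 - √(32 - 168*1/32)/3)) = √(25485 + (3 - √(32 - 21/4)/3)) = √(25485 + (3 - √107/6)) = √(25488 - √107/6)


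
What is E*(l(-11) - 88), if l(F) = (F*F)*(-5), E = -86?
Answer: 59598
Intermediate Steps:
l(F) = -5*F² (l(F) = F²*(-5) = -5*F²)
E*(l(-11) - 88) = -86*(-5*(-11)² - 88) = -86*(-5*121 - 88) = -86*(-605 - 88) = -86*(-693) = 59598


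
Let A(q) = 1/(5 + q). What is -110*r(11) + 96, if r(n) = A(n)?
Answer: 713/8 ≈ 89.125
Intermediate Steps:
r(n) = 1/(5 + n)
-110*r(11) + 96 = -110/(5 + 11) + 96 = -110/16 + 96 = -110*1/16 + 96 = -55/8 + 96 = 713/8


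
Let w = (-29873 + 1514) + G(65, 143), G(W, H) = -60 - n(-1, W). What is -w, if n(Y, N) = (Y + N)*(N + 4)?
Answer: 32835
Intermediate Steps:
n(Y, N) = (4 + N)*(N + Y) (n(Y, N) = (N + Y)*(4 + N) = (4 + N)*(N + Y))
G(W, H) = -56 - W**2 - 3*W (G(W, H) = -60 - (W**2 + 4*W + 4*(-1) + W*(-1)) = -60 - (W**2 + 4*W - 4 - W) = -60 - (-4 + W**2 + 3*W) = -60 + (4 - W**2 - 3*W) = -56 - W**2 - 3*W)
w = -32835 (w = (-29873 + 1514) + (-56 - 1*65**2 - 3*65) = -28359 + (-56 - 1*4225 - 195) = -28359 + (-56 - 4225 - 195) = -28359 - 4476 = -32835)
-w = -1*(-32835) = 32835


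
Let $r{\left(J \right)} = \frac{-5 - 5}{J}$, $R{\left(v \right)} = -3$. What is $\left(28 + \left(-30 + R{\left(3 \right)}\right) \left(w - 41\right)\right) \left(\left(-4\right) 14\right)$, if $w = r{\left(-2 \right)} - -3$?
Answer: $-62552$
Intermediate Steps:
$r{\left(J \right)} = - \frac{10}{J}$
$w = 8$ ($w = - \frac{10}{-2} - -3 = \left(-10\right) \left(- \frac{1}{2}\right) + 3 = 5 + 3 = 8$)
$\left(28 + \left(-30 + R{\left(3 \right)}\right) \left(w - 41\right)\right) \left(\left(-4\right) 14\right) = \left(28 + \left(-30 - 3\right) \left(8 - 41\right)\right) \left(\left(-4\right) 14\right) = \left(28 - -1089\right) \left(-56\right) = \left(28 + 1089\right) \left(-56\right) = 1117 \left(-56\right) = -62552$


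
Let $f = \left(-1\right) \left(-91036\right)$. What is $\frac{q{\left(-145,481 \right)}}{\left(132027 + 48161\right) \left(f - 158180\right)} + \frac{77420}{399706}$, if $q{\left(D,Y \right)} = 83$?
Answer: $\frac{468334585729321}{2417930128568416} \approx 0.19369$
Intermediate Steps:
$f = 91036$
$\frac{q{\left(-145,481 \right)}}{\left(132027 + 48161\right) \left(f - 158180\right)} + \frac{77420}{399706} = \frac{83}{\left(132027 + 48161\right) \left(91036 - 158180\right)} + \frac{77420}{399706} = \frac{83}{180188 \left(-67144\right)} + 77420 \cdot \frac{1}{399706} = \frac{83}{-12098543072} + \frac{38710}{199853} = 83 \left(- \frac{1}{12098543072}\right) + \frac{38710}{199853} = - \frac{83}{12098543072} + \frac{38710}{199853} = \frac{468334585729321}{2417930128568416}$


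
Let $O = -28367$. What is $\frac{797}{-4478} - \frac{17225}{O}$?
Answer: $\frac{54525051}{127027426} \approx 0.42924$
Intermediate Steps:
$\frac{797}{-4478} - \frac{17225}{O} = \frac{797}{-4478} - \frac{17225}{-28367} = 797 \left(- \frac{1}{4478}\right) - - \frac{17225}{28367} = - \frac{797}{4478} + \frac{17225}{28367} = \frac{54525051}{127027426}$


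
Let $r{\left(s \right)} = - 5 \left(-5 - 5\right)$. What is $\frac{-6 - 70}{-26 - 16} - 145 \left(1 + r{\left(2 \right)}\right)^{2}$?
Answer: $- \frac{7920007}{21} \approx -3.7714 \cdot 10^{5}$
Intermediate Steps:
$r{\left(s \right)} = 50$ ($r{\left(s \right)} = \left(-5\right) \left(-10\right) = 50$)
$\frac{-6 - 70}{-26 - 16} - 145 \left(1 + r{\left(2 \right)}\right)^{2} = \frac{-6 - 70}{-26 - 16} - 145 \left(1 + 50\right)^{2} = - \frac{76}{-42} - 145 \cdot 51^{2} = \left(-76\right) \left(- \frac{1}{42}\right) - 377145 = \frac{38}{21} - 377145 = - \frac{7920007}{21}$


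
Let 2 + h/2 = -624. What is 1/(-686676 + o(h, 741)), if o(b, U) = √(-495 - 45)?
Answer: -57223/39293660793 - I*√15/78587321586 ≈ -1.4563e-6 - 4.9283e-11*I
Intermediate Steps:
h = -1252 (h = -4 + 2*(-624) = -4 - 1248 = -1252)
o(b, U) = 6*I*√15 (o(b, U) = √(-540) = 6*I*√15)
1/(-686676 + o(h, 741)) = 1/(-686676 + 6*I*√15)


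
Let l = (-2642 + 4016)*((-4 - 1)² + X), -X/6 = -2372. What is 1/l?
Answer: 1/19589118 ≈ 5.1049e-8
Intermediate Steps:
X = 14232 (X = -6*(-2372) = 14232)
l = 19589118 (l = (-2642 + 4016)*((-4 - 1)² + 14232) = 1374*((-5)² + 14232) = 1374*(25 + 14232) = 1374*14257 = 19589118)
1/l = 1/19589118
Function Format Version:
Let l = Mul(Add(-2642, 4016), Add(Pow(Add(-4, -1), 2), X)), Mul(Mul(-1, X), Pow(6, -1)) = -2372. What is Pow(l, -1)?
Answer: Rational(1, 19589118) ≈ 5.1049e-8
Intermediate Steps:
X = 14232 (X = Mul(-6, -2372) = 14232)
l = 19589118 (l = Mul(Add(-2642, 4016), Add(Pow(Add(-4, -1), 2), 14232)) = Mul(1374, Add(Pow(-5, 2), 14232)) = Mul(1374, Add(25, 14232)) = Mul(1374, 14257) = 19589118)
Pow(l, -1) = Pow(19589118, -1) = Rational(1, 19589118)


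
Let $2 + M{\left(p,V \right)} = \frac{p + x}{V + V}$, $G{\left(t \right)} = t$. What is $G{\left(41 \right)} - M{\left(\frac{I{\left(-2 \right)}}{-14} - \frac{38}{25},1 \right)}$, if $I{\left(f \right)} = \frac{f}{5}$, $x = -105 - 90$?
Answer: $\frac{24718}{175} \approx 141.25$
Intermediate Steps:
$x = -195$
$I{\left(f \right)} = \frac{f}{5}$ ($I{\left(f \right)} = f \frac{1}{5} = \frac{f}{5}$)
$M{\left(p,V \right)} = -2 + \frac{-195 + p}{2 V}$ ($M{\left(p,V \right)} = -2 + \frac{p - 195}{V + V} = -2 + \frac{-195 + p}{2 V}$)
$G{\left(41 \right)} - M{\left(\frac{I{\left(-2 \right)}}{-14} - \frac{38}{25},1 \right)} = 41 - \frac{-195 - \left(\frac{38}{25} - \frac{\frac{1}{5} \left(-2\right)}{-14}\right) - 4}{2 \cdot 1} = 41 - \frac{1}{2} \cdot 1 \left(-195 - \frac{261}{175} - 4\right) = 41 - \frac{1}{2} \cdot 1 \left(- \frac{35086}{175}\right) = 41 - - \frac{17543}{175} = 41 + \frac{17543}{175} = \frac{24718}{175}$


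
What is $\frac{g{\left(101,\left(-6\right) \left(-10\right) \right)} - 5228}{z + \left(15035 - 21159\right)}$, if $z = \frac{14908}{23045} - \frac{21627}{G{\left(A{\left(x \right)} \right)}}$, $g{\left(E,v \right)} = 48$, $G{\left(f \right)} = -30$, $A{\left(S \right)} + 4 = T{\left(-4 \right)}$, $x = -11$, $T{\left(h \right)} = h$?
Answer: $\frac{238746200}{248999063} \approx 0.95882$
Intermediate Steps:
$A{\left(S \right)} = -8$ ($A{\left(S \right)} = -4 - 4 = -8$)
$z = \frac{33256097}{46090}$ ($z = \frac{14908}{23045} - \frac{21627}{-30} = 14908 \cdot \frac{1}{23045} - - \frac{7209}{10} = \frac{14908}{23045} + \frac{7209}{10} = \frac{33256097}{46090} \approx 721.55$)
$\frac{g{\left(101,\left(-6\right) \left(-10\right) \right)} - 5228}{z + \left(15035 - 21159\right)} = \frac{48 - 5228}{\frac{33256097}{46090} + \left(15035 - 21159\right)} = - \frac{5180}{\frac{33256097}{46090} - 6124} = - \frac{5180}{- \frac{248999063}{46090}} = \left(-5180\right) \left(- \frac{46090}{248999063}\right) = \frac{238746200}{248999063}$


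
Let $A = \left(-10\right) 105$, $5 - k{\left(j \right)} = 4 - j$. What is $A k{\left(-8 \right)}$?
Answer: $7350$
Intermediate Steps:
$k{\left(j \right)} = 1 + j$ ($k{\left(j \right)} = 5 - \left(4 - j\right) = 5 + \left(-4 + j\right) = 1 + j$)
$A = -1050$
$A k{\left(-8 \right)} = - 1050 \left(1 - 8\right) = \left(-1050\right) \left(-7\right) = 7350$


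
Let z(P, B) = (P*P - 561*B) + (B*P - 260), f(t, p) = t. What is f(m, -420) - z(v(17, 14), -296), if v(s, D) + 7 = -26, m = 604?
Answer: -176049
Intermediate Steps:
v(s, D) = -33 (v(s, D) = -7 - 26 = -33)
z(P, B) = -260 + P² - 561*B + B*P (z(P, B) = (P² - 561*B) + (-260 + B*P) = -260 + P² - 561*B + B*P)
f(m, -420) - z(v(17, 14), -296) = 604 - (-260 + (-33)² - 561*(-296) - 296*(-33)) = 604 - (-260 + 1089 + 166056 + 9768) = 604 - 1*176653 = 604 - 176653 = -176049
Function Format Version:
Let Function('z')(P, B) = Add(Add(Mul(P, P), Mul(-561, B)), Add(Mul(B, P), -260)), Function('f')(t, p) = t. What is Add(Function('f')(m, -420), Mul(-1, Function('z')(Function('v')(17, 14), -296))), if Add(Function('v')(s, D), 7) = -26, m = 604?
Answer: -176049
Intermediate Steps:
Function('v')(s, D) = -33 (Function('v')(s, D) = Add(-7, -26) = -33)
Function('z')(P, B) = Add(-260, Pow(P, 2), Mul(-561, B), Mul(B, P)) (Function('z')(P, B) = Add(Add(Pow(P, 2), Mul(-561, B)), Add(-260, Mul(B, P))) = Add(-260, Pow(P, 2), Mul(-561, B), Mul(B, P)))
Add(Function('f')(m, -420), Mul(-1, Function('z')(Function('v')(17, 14), -296))) = Add(604, Mul(-1, Add(-260, Pow(-33, 2), Mul(-561, -296), Mul(-296, -33)))) = Add(604, Mul(-1, Add(-260, 1089, 166056, 9768))) = Add(604, Mul(-1, 176653)) = Add(604, -176653) = -176049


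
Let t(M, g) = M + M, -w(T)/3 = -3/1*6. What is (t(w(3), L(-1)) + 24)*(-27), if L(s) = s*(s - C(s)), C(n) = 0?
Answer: -3564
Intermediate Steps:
w(T) = 54 (w(T) = -3*(-3/1)*6 = -3*(-3*1)*6 = -(-9)*6 = -3*(-18) = 54)
L(s) = s² (L(s) = s*(s - 1*0) = s*(s + 0) = s*s = s²)
t(M, g) = 2*M
(t(w(3), L(-1)) + 24)*(-27) = (2*54 + 24)*(-27) = (108 + 24)*(-27) = 132*(-27) = -3564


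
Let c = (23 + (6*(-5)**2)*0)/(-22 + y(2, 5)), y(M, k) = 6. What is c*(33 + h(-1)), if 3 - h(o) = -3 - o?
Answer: -437/8 ≈ -54.625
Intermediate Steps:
h(o) = 6 + o (h(o) = 3 - (-3 - o) = 3 + (3 + o) = 6 + o)
c = -23/16 (c = (23 + (6*(-5)**2)*0)/(-22 + 6) = (23 + (6*25)*0)/(-16) = (23 + 150*0)*(-1/16) = (23 + 0)*(-1/16) = 23*(-1/16) = -23/16 ≈ -1.4375)
c*(33 + h(-1)) = -23*(33 + (6 - 1))/16 = -23*(33 + 5)/16 = -23/16*38 = -437/8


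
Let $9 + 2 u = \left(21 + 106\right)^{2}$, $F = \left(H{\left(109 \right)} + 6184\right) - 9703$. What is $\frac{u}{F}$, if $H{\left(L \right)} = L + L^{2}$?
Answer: $\frac{8060}{8471} \approx 0.95148$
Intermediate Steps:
$F = 8471$ ($F = \left(109 \left(1 + 109\right) + 6184\right) - 9703 = \left(109 \cdot 110 + 6184\right) - 9703 = \left(11990 + 6184\right) - 9703 = 18174 - 9703 = 8471$)
$u = 8060$ ($u = - \frac{9}{2} + \frac{\left(21 + 106\right)^{2}}{2} = - \frac{9}{2} + \frac{127^{2}}{2} = - \frac{9}{2} + \frac{1}{2} \cdot 16129 = - \frac{9}{2} + \frac{16129}{2} = 8060$)
$\frac{u}{F} = \frac{8060}{8471}$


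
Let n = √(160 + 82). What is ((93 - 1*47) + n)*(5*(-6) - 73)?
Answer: -4738 - 1133*√2 ≈ -6340.3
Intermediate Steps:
n = 11*√2 (n = √242 = 11*√2 ≈ 15.556)
((93 - 1*47) + n)*(5*(-6) - 73) = ((93 - 1*47) + 11*√2)*(5*(-6) - 73) = ((93 - 47) + 11*√2)*(-30 - 73) = (46 + 11*√2)*(-103) = -4738 - 1133*√2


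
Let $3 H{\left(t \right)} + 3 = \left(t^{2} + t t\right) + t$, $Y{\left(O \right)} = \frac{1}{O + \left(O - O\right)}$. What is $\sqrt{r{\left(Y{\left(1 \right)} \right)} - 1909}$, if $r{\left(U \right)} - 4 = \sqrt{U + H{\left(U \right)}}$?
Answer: $4 i \sqrt{119} \approx 43.635 i$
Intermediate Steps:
$Y{\left(O \right)} = \frac{1}{O}$ ($Y{\left(O \right)} = \frac{1}{O + 0} = \frac{1}{O}$)
$H{\left(t \right)} = -1 + \frac{t}{3} + \frac{2 t^{2}}{3}$ ($H{\left(t \right)} = -1 + \frac{\left(t^{2} + t t\right) + t}{3} = -1 + \frac{\left(t^{2} + t^{2}\right) + t}{3} = -1 + \frac{2 t^{2} + t}{3} = -1 + \frac{t + 2 t^{2}}{3} = -1 + \left(\frac{t}{3} + \frac{2 t^{2}}{3}\right) = -1 + \frac{t}{3} + \frac{2 t^{2}}{3}$)
$r{\left(U \right)} = 4 + \sqrt{-1 + \frac{2 U^{2}}{3} + \frac{4 U}{3}}$ ($r{\left(U \right)} = 4 + \sqrt{U + \left(-1 + \frac{U}{3} + \frac{2 U^{2}}{3}\right)} = 4 + \sqrt{-1 + \frac{2 U^{2}}{3} + \frac{4 U}{3}}$)
$\sqrt{r{\left(Y{\left(1 \right)} \right)} - 1909} = \sqrt{\left(4 + \frac{\sqrt{-9 + 6 \left(1^{-1}\right)^{2} + \frac{12}{1}}}{3}\right) - 1909} = \sqrt{\left(4 + \frac{\sqrt{-9 + 6 \cdot 1^{2} + 12 \cdot 1}}{3}\right) - 1909} = \sqrt{\left(4 + \frac{\sqrt{-9 + 6 \cdot 1 + 12}}{3}\right) - 1909} = \sqrt{\left(4 + \frac{\sqrt{-9 + 6 + 12}}{3}\right) - 1909} = \sqrt{\left(4 + \frac{\sqrt{9}}{3}\right) - 1909} = \sqrt{\left(4 + \frac{1}{3} \cdot 3\right) - 1909} = \sqrt{\left(4 + 1\right) - 1909} = \sqrt{5 - 1909} = \sqrt{-1904} = 4 i \sqrt{119}$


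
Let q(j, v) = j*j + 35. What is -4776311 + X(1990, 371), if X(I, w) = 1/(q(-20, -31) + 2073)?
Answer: -11978987987/2508 ≈ -4.7763e+6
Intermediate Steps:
q(j, v) = 35 + j² (q(j, v) = j² + 35 = 35 + j²)
X(I, w) = 1/2508 (X(I, w) = 1/((35 + (-20)²) + 2073) = 1/((35 + 400) + 2073) = 1/(435 + 2073) = 1/2508)
-4776311 + X(1990, 371) = -4776311 + 1/2508 = -11978987987/2508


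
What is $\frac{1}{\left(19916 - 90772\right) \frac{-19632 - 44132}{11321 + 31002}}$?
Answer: $\frac{42323}{4518061984} \approx 9.3675 \cdot 10^{-6}$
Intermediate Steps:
$\frac{1}{\left(19916 - 90772\right) \frac{-19632 - 44132}{11321 + 31002}} = \frac{1}{\left(-70856\right) \left(- \frac{63764}{42323}\right)} = - \frac{1}{70856 \left(\left(-63764\right) \frac{1}{42323}\right)} = - \frac{1}{70856 \left(- \frac{63764}{42323}\right)} = \left(- \frac{1}{70856}\right) \left(- \frac{42323}{63764}\right) = \frac{42323}{4518061984}$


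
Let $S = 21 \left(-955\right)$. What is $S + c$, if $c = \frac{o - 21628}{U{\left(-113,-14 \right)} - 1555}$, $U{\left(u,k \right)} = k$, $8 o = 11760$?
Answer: $- \frac{31446137}{1569} \approx -20042.0$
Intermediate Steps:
$o = 1470$ ($o = \frac{1}{8} \cdot 11760 = 1470$)
$c = \frac{20158}{1569}$ ($c = \frac{1470 - 21628}{-14 - 1555} = - \frac{20158}{-1569} = \left(-20158\right) \left(- \frac{1}{1569}\right) = \frac{20158}{1569} \approx 12.848$)
$S = -20055$
$S + c = -20055 + \frac{20158}{1569} = - \frac{31446137}{1569}$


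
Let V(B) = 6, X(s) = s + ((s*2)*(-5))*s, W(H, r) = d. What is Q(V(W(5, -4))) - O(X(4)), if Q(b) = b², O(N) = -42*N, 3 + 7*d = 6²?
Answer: -6516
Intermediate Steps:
d = 33/7 (d = -3/7 + (⅐)*6² = -3/7 + (⅐)*36 = -3/7 + 36/7 = 33/7 ≈ 4.7143)
W(H, r) = 33/7
X(s) = s - 10*s² (X(s) = s + ((2*s)*(-5))*s = s + (-10*s)*s = s - 10*s²)
Q(V(W(5, -4))) - O(X(4)) = 6² - (-42)*4*(1 - 10*4) = 36 - (-42)*4*(1 - 40) = 36 - (-42)*4*(-39) = 36 - (-42)*(-156) = 36 - 1*6552 = 36 - 6552 = -6516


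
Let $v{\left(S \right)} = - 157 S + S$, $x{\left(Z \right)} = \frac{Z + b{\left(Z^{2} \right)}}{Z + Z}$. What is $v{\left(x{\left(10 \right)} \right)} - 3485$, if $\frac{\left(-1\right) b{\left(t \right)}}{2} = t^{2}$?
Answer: $152437$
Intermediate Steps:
$b{\left(t \right)} = - 2 t^{2}$
$x{\left(Z \right)} = \frac{Z - 2 Z^{4}}{2 Z}$ ($x{\left(Z \right)} = \frac{Z - 2 \left(Z^{2}\right)^{2}}{Z + Z} = \frac{Z - 2 Z^{4}}{2 Z}$)
$v{\left(S \right)} = - 156 S$
$v{\left(x{\left(10 \right)} \right)} - 3485 = - 156 \left(\frac{1}{2} - 10^{3}\right) - 3485 = - 156 \left(\frac{1}{2} - 1000\right) - 3485 = \left(-156\right) \left(- \frac{1999}{2}\right) - 3485 = 155922 - 3485 = 152437$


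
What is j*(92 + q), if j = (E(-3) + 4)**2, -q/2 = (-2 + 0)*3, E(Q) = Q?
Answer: 104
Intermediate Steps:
q = 12 (q = -2*(-2 + 0)*3 = -(-4)*3 = -2*(-6) = 12)
j = 1 (j = (-3 + 4)**2 = 1**2 = 1)
j*(92 + q) = 1*(92 + 12) = 1*104 = 104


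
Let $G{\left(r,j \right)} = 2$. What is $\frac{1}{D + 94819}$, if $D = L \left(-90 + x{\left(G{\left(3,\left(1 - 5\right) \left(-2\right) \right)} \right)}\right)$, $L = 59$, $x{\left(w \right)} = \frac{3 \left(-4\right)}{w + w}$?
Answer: $\frac{1}{89332} \approx 1.1194 \cdot 10^{-5}$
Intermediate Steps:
$x{\left(w \right)} = - \frac{6}{w}$ ($x{\left(w \right)} = - \frac{12}{2 w} = - 12 \frac{1}{2 w} = - \frac{6}{w}$)
$D = -5487$ ($D = 59 \left(-90 - \frac{6}{2}\right) = 59 \left(-90 - 3\right) = 59 \left(-93\right) = -5487$)
$\frac{1}{D + 94819} = \frac{1}{-5487 + 94819} = \frac{1}{89332}$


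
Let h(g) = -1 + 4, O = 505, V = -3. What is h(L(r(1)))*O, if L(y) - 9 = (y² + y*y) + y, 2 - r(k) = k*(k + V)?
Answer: 1515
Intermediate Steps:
r(k) = 2 - k*(-3 + k) (r(k) = 2 - k*(k - 3) = 2 - k*(-3 + k))
L(y) = 9 + y + 2*y² (L(y) = 9 + ((y² + y*y) + y) = 9 + ((y² + y²) + y) = 9 + (2*y² + y) = 9 + (y + 2*y²) = 9 + y + 2*y²)
h(g) = 3
h(L(r(1)))*O = 3*505 = 1515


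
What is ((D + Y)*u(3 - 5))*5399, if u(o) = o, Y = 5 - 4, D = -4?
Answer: 32394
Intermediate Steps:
Y = 1
((D + Y)*u(3 - 5))*5399 = ((-4 + 1)*(3 - 5))*5399 = -3*(-2)*5399 = 6*5399 = 32394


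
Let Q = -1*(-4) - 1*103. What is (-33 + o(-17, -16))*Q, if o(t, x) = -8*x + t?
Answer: -7722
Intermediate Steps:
o(t, x) = t - 8*x
Q = -99 (Q = 4 - 103 = -99)
(-33 + o(-17, -16))*Q = (-33 + (-17 - 8*(-16)))*(-99) = (-33 + (-17 + 128))*(-99) = (-33 + 111)*(-99) = 78*(-99) = -7722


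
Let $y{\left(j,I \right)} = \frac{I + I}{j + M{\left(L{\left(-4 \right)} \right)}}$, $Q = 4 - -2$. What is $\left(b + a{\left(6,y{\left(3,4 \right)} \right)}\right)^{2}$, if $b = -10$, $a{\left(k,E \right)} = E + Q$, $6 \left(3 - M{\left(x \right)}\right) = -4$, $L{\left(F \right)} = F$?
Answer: $\frac{196}{25} \approx 7.84$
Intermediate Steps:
$M{\left(x \right)} = \frac{11}{3}$ ($M{\left(x \right)} = 3 - - \frac{2}{3} = 3 + \frac{2}{3} = \frac{11}{3}$)
$Q = 6$ ($Q = 4 + 2 = 6$)
$y{\left(j,I \right)} = \frac{2 I}{\frac{11}{3} + j}$ ($y{\left(j,I \right)} = \frac{I + I}{j + \frac{11}{3}} = \frac{2 I}{\frac{11}{3} + j}$)
$a{\left(k,E \right)} = 6 + E$ ($a{\left(k,E \right)} = E + 6 = 6 + E$)
$\left(b + a{\left(6,y{\left(3,4 \right)} \right)}\right)^{2} = \left(-10 + \left(6 + 6 \cdot 4 \frac{1}{11 + 3 \cdot 3}\right)\right)^{2} = \left(-10 + \left(6 + 6 \cdot 4 \frac{1}{11 + 9}\right)\right)^{2} = \left(-10 + \left(6 + 6 \cdot 4 \cdot \frac{1}{20}\right)\right)^{2} = \left(-10 + \left(6 + \frac{6}{5}\right)\right)^{2} = \left(-10 + \frac{36}{5}\right)^{2} = \left(- \frac{14}{5}\right)^{2} = \frac{196}{25}$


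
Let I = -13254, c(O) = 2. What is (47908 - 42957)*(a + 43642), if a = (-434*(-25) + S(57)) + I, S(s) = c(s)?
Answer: 204179240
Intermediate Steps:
S(s) = 2
a = -2402 (a = (-434*(-25) + 2) - 13254 = (10850 + 2) - 13254 = 10852 - 13254 = -2402)
(47908 - 42957)*(a + 43642) = (47908 - 42957)*(-2402 + 43642) = 4951*41240 = 204179240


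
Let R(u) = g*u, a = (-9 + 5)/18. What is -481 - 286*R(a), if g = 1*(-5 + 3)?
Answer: -5473/9 ≈ -608.11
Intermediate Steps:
g = -2 (g = 1*(-2) = -2)
a = -2/9 (a = -4*1/18 = -2/9 ≈ -0.22222)
R(u) = -2*u
-481 - 286*R(a) = -481 - (-572)*(-2)/9 = -481 - 286*4/9 = -481 - 1144/9 = -5473/9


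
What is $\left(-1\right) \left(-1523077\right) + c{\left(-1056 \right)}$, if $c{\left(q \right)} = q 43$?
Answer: $1477669$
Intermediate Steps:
$c{\left(q \right)} = 43 q$
$\left(-1\right) \left(-1523077\right) + c{\left(-1056 \right)} = \left(-1\right) \left(-1523077\right) + 43 \left(-1056\right) = 1523077 - 45408 = 1477669$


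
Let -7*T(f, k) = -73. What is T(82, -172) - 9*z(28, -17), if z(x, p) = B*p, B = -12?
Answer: -12779/7 ≈ -1825.6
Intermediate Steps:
T(f, k) = 73/7 (T(f, k) = -⅐*(-73) = 73/7)
z(x, p) = -12*p
T(82, -172) - 9*z(28, -17) = 73/7 - 9*(-12*(-17)) = 73/7 - 9*204 = 73/7 - 1*1836 = 73/7 - 1836 = -12779/7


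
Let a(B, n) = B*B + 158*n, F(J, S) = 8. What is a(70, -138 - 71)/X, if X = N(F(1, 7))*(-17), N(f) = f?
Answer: 14061/68 ≈ 206.78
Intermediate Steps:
a(B, n) = B² + 158*n
X = -136 (X = 8*(-17) = -136)
a(70, -138 - 71)/X = (70² + 158*(-138 - 71))/(-136) = (4900 + 158*(-209))*(-1/136) = (4900 - 33022)*(-1/136) = -28122*(-1/136) = 14061/68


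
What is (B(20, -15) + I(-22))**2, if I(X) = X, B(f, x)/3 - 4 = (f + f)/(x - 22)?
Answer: 240100/1369 ≈ 175.38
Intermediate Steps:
B(f, x) = 12 + 6*f/(-22 + x) (B(f, x) = 12 + 3*((f + f)/(x - 22)) = 12 + 3*((2*f)/(-22 + x)) = 12 + 3*(2*f/(-22 + x)) = 12 + 6*f/(-22 + x))
(B(20, -15) + I(-22))**2 = (6*(-44 + 20 + 2*(-15))/(-22 - 15) - 22)**2 = (6*(-44 + 20 - 30)/(-37) - 22)**2 = (6*(-1/37)*(-54) - 22)**2 = (324/37 - 22)**2 = (-490/37)**2 = 240100/1369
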